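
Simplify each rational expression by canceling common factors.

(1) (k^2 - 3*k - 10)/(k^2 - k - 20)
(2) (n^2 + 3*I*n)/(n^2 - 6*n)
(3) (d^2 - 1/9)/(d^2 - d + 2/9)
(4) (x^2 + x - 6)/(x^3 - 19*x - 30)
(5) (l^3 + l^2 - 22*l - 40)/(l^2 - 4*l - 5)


(1) = (k + 2)/(k + 4)
(2) = (n + 3*I)/(n - 6)
(3) = (3*d + 1)/(3*d - 2)
(4) = (x - 2)/(x^2 - 3*x - 10)
(5) = (l^2 + 6*l + 8)/(l + 1)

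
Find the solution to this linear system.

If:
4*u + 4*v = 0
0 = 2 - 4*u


Then:
u = 1/2
v = -1/2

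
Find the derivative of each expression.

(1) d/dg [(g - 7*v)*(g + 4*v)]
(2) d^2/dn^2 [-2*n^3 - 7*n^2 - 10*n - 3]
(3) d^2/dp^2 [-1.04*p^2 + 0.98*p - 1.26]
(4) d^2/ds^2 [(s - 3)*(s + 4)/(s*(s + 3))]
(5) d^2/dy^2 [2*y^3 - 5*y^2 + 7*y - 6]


(1) = 2*g - 3*v
(2) = -12*n - 14
(3) = -2.08000000000000
(4) = 4*(-s^3 - 18*s^2 - 54*s - 54)/(s^3*(s^3 + 9*s^2 + 27*s + 27))
(5) = 12*y - 10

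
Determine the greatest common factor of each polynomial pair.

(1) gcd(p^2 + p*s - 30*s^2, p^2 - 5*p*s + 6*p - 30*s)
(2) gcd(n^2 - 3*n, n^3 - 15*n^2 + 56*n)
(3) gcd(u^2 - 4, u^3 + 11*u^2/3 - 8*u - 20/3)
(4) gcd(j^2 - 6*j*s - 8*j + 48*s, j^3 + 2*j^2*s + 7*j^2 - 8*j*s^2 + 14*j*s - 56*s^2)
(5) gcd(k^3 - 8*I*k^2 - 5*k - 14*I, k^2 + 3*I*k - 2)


(1) = gcd((p - 5*s)*(p + 6*s), (p + 6)*(p - 5*s)) = p - 5*s
(2) = gcd(n*(n - 3), n*(n - 8)*(n - 7)) = n
(3) = gcd((u - 2)*(u + 2), (u - 2)*(u + 2/3)*(u + 5)) = u - 2
(4) = 1
(5) = gcd((k - 7*I)*(k - 2*I)*(k + I), (k + I)*(k + 2*I)) = k + I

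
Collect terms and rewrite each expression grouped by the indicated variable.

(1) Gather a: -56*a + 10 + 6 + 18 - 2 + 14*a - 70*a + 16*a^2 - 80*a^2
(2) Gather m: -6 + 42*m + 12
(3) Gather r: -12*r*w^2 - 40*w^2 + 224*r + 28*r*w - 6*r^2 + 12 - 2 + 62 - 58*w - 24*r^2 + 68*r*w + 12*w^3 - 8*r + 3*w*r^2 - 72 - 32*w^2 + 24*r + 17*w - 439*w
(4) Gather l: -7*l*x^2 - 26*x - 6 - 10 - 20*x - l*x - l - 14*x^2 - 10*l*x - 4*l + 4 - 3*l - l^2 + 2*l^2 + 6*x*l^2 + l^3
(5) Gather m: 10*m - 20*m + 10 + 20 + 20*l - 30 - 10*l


(1) = -64*a^2 - 112*a + 32
(2) = 42*m + 6
(3) = r^2*(3*w - 30) + r*(-12*w^2 + 96*w + 240) + 12*w^3 - 72*w^2 - 480*w
(4) = l^3 + l^2*(6*x + 1) + l*(-7*x^2 - 11*x - 8) - 14*x^2 - 46*x - 12
(5) = 10*l - 10*m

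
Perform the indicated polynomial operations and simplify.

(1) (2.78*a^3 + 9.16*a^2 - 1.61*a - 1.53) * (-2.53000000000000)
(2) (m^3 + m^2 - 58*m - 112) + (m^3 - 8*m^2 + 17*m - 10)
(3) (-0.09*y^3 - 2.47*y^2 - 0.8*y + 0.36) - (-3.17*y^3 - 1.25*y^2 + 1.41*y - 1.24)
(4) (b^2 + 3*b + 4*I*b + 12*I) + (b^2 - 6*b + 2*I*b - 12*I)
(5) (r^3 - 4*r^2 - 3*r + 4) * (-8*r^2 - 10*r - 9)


(1) = -7.0334*a^3 - 23.1748*a^2 + 4.0733*a + 3.8709
(2) = 2*m^3 - 7*m^2 - 41*m - 122
(3) = 3.08*y^3 - 1.22*y^2 - 2.21*y + 1.6
(4) = 2*b^2 - 3*b + 6*I*b
(5) = -8*r^5 + 22*r^4 + 55*r^3 + 34*r^2 - 13*r - 36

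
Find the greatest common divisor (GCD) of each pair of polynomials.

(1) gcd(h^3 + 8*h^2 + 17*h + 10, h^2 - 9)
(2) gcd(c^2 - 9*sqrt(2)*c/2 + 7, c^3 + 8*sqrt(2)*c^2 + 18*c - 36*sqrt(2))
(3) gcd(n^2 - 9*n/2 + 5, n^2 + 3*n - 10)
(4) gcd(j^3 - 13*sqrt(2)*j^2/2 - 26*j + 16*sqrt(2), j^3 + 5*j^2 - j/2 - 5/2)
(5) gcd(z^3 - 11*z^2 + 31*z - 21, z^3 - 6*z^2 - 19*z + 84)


(1) = 1
(2) = c - sqrt(2)
(3) = n - 2
(4) = j - sqrt(2)/2
(5) = gcd((z - 7)*(z - 3)*(z - 1), (z - 7)*(z - 3)*(z + 4)) = z^2 - 10*z + 21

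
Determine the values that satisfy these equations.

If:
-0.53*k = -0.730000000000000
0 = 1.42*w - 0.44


Then:
k = 1.38
w = 0.31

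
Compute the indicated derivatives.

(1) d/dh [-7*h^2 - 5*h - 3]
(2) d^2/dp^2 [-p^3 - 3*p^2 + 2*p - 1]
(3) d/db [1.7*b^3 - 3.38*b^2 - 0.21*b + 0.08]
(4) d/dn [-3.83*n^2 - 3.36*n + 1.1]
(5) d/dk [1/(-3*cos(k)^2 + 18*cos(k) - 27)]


(1) = -14*h - 5
(2) = -6*p - 6
(3) = 5.1*b^2 - 6.76*b - 0.21
(4) = -7.66*n - 3.36
(5) = -2*sin(k)/(3*(cos(k) - 3)^3)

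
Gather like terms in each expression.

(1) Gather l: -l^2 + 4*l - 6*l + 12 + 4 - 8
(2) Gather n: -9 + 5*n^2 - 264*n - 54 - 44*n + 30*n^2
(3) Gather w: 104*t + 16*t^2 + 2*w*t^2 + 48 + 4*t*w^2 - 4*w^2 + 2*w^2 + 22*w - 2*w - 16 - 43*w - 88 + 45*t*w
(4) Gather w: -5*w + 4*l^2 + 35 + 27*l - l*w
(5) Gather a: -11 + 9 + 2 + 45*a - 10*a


(1) = -l^2 - 2*l + 8
(2) = 35*n^2 - 308*n - 63
(3) = 16*t^2 + 104*t + w^2*(4*t - 2) + w*(2*t^2 + 45*t - 23) - 56
(4) = 4*l^2 + 27*l + w*(-l - 5) + 35
(5) = 35*a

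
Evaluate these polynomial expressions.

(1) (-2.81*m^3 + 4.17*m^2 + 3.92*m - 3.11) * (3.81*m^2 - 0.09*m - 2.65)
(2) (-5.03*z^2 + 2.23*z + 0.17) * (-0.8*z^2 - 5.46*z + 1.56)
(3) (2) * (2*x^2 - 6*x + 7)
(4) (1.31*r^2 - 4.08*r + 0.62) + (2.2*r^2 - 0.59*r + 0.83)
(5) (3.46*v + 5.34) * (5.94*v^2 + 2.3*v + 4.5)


(1) = -10.7061*m^5 + 16.1406*m^4 + 22.0064*m^3 - 23.2524*m^2 - 10.1081*m + 8.2415
(2) = 4.024*z^4 + 25.6798*z^3 - 20.1586*z^2 + 2.5506*z + 0.2652
(3) = 4*x^2 - 12*x + 14
(4) = 3.51*r^2 - 4.67*r + 1.45
(5) = 20.5524*v^3 + 39.6776*v^2 + 27.852*v + 24.03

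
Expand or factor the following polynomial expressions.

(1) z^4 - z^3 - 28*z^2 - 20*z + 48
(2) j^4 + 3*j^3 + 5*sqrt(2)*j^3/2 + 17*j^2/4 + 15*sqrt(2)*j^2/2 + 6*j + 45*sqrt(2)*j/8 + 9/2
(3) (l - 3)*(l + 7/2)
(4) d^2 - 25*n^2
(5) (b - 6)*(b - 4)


(1) = (z - 6)*(z - 1)*(z + 2)*(z + 4)
(2) = (j + 3/2)^2*(j + sqrt(2)/2)*(j + 2*sqrt(2))
(3) = l^2 + l/2 - 21/2
(4) = (d - 5*n)*(d + 5*n)
(5) = b^2 - 10*b + 24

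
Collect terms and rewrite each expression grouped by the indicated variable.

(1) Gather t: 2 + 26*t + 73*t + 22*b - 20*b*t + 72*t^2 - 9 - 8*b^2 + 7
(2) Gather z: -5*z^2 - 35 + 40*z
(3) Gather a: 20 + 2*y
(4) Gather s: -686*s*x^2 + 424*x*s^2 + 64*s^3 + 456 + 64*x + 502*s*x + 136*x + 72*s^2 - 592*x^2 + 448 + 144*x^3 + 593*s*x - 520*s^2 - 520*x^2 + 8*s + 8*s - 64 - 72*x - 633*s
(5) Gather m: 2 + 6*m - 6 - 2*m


(1) = -8*b^2 + 22*b + 72*t^2 + t*(99 - 20*b)
(2) = -5*z^2 + 40*z - 35
(3) = 2*y + 20
(4) = 64*s^3 + s^2*(424*x - 448) + s*(-686*x^2 + 1095*x - 617) + 144*x^3 - 1112*x^2 + 128*x + 840
(5) = 4*m - 4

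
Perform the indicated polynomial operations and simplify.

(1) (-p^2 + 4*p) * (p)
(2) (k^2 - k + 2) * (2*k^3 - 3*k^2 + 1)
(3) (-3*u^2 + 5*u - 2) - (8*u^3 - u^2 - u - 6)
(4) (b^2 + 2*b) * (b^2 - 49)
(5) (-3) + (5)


(1) = -p^3 + 4*p^2
(2) = 2*k^5 - 5*k^4 + 7*k^3 - 5*k^2 - k + 2
(3) = -8*u^3 - 2*u^2 + 6*u + 4
(4) = b^4 + 2*b^3 - 49*b^2 - 98*b
(5) = 2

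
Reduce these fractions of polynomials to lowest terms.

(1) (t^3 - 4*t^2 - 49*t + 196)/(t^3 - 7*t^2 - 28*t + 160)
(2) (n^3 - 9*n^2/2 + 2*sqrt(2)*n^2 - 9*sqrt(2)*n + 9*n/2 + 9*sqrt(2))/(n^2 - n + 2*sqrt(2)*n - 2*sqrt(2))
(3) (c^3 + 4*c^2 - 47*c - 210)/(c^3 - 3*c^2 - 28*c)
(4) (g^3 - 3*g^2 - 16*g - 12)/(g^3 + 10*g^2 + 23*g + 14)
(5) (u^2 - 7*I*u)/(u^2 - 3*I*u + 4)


(1) = (t^2 - 49)/(t^2 - 3*t - 40)
(2) = (2*n^2 - 9*n + 9)/(2*n - 2)
(3) = (c^2 + 11*c + 30)/(c^2 + 4*c)
(4) = (g - 6)/(g + 7)
(5) = (u^2 - 7*I*u)/(u^2 - 3*I*u + 4)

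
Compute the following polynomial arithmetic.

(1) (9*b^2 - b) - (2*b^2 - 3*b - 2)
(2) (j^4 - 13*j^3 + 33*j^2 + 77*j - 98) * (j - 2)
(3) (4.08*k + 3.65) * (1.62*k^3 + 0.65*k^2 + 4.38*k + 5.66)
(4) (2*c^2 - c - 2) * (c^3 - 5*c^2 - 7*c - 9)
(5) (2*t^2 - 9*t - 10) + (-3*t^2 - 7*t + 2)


(1) = 7*b^2 + 2*b + 2
(2) = j^5 - 15*j^4 + 59*j^3 + 11*j^2 - 252*j + 196
(3) = 6.6096*k^4 + 8.565*k^3 + 20.2429*k^2 + 39.0798*k + 20.659
(4) = 2*c^5 - 11*c^4 - 11*c^3 - c^2 + 23*c + 18
(5) = -t^2 - 16*t - 8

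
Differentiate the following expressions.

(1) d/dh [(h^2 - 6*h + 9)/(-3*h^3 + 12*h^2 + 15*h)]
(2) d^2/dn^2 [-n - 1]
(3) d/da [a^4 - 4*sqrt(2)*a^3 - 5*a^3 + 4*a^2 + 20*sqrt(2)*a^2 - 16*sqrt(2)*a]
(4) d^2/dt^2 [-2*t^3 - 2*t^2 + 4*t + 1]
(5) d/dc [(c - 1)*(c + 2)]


(1) = (h^4 - 12*h^3 + 56*h^2 - 72*h - 45)/(3*h^2*(h^4 - 8*h^3 + 6*h^2 + 40*h + 25))
(2) = 0
(3) = 4*a^3 - 12*sqrt(2)*a^2 - 15*a^2 + 8*a + 40*sqrt(2)*a - 16*sqrt(2)
(4) = -12*t - 4
(5) = 2*c + 1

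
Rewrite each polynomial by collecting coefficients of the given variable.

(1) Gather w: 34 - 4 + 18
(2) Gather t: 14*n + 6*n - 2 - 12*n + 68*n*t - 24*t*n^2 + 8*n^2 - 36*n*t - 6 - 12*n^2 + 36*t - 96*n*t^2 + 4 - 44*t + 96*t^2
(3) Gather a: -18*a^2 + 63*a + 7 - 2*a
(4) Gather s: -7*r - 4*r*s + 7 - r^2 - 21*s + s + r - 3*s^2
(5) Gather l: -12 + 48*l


(1) = 48
(2) = -4*n^2 + 8*n + t^2*(96 - 96*n) + t*(-24*n^2 + 32*n - 8) - 4
(3) = -18*a^2 + 61*a + 7
(4) = -r^2 - 6*r - 3*s^2 + s*(-4*r - 20) + 7
(5) = 48*l - 12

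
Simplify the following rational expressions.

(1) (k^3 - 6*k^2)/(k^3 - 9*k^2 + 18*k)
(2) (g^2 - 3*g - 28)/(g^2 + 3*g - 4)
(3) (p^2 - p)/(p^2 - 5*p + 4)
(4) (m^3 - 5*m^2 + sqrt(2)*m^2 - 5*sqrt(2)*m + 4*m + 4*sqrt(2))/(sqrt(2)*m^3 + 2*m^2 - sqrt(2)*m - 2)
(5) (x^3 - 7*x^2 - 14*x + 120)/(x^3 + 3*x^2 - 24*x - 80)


(1) = k/(k - 3)
(2) = (g - 7)/(g - 1)
(3) = p/(p - 4)
(4) = (m - 4)/(sqrt(2)*m + sqrt(2))
(5) = (x - 6)/(x + 4)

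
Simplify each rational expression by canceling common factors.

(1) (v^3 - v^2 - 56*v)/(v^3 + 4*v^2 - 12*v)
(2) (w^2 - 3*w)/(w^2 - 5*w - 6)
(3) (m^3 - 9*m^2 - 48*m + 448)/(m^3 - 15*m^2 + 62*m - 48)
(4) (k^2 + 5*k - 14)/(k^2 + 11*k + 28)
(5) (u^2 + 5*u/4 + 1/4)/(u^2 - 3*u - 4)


(1) = (v^2 - v - 56)/(v^2 + 4*v - 12)
(2) = (w^2 - 3*w)/(w^2 - 5*w - 6)
(3) = (m^2 - m - 56)/(m^2 - 7*m + 6)
(4) = (k - 2)/(k + 4)
(5) = (4*u + 1)/(4*u - 16)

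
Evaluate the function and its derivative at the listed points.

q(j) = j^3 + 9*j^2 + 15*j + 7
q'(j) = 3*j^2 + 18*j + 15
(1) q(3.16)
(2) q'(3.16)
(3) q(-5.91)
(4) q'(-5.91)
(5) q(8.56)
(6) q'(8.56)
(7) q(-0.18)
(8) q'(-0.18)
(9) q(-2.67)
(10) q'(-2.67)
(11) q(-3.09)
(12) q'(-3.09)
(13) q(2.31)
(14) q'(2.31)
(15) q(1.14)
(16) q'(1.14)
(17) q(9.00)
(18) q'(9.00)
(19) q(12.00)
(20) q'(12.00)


(1) = 175.82
(2) = 101.84
(3) = 26.28
(4) = 13.40
(5) = 1422.08
(6) = 388.90
(7) = 4.59
(8) = 11.86
(9) = 12.08
(10) = -11.67
(11) = 17.08
(12) = -11.98
(13) = 102.00
(14) = 72.59
(15) = 37.28
(16) = 39.42
(17) = 1600.00
(18) = 420.00
(19) = 3211.00
(20) = 663.00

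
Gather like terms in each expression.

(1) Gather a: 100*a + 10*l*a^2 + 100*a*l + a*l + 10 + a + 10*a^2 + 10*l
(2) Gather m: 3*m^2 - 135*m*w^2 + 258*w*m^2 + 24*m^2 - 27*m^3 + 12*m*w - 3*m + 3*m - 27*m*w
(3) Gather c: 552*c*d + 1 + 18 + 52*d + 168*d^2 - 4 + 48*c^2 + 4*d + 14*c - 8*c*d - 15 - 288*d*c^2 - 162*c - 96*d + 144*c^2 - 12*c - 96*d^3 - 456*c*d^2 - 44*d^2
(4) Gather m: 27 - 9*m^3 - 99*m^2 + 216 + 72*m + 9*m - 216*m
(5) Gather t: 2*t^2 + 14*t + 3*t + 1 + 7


(1) = a^2*(10*l + 10) + a*(101*l + 101) + 10*l + 10
(2) = -27*m^3 + m^2*(258*w + 27) + m*(-135*w^2 - 15*w)
(3) = c^2*(192 - 288*d) + c*(-456*d^2 + 544*d - 160) - 96*d^3 + 124*d^2 - 40*d
(4) = -9*m^3 - 99*m^2 - 135*m + 243
(5) = 2*t^2 + 17*t + 8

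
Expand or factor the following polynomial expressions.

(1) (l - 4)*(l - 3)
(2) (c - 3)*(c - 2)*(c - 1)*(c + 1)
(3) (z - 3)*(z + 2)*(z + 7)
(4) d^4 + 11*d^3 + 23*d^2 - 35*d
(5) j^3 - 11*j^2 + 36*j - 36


(1) = l^2 - 7*l + 12
(2) = c^4 - 5*c^3 + 5*c^2 + 5*c - 6
(3) = z^3 + 6*z^2 - 13*z - 42
(4) = d*(d - 1)*(d + 5)*(d + 7)
(5) = (j - 6)*(j - 3)*(j - 2)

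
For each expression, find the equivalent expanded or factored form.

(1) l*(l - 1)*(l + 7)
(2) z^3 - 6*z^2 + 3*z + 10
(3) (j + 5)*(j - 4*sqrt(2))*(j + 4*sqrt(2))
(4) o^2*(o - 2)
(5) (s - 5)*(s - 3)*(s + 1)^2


(1) = l^3 + 6*l^2 - 7*l
(2) = (z - 5)*(z - 2)*(z + 1)
(3) = j^3 + 5*j^2 - 32*j - 160
(4) = o^3 - 2*o^2
(5) = s^4 - 6*s^3 + 22*s + 15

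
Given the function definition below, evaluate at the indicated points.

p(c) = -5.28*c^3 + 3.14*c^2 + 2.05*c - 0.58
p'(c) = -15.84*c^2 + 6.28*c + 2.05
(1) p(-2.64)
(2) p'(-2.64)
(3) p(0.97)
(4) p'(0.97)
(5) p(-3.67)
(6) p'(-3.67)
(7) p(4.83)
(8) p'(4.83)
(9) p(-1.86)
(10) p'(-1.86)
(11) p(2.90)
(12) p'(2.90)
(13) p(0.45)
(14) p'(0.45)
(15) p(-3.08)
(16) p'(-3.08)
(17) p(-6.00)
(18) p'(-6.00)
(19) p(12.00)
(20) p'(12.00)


(1) = 113.04
(2) = -124.93
(3) = -0.46
(4) = -6.76
(5) = 295.18
(6) = -234.34
(7) = -512.37
(8) = -337.15
(9) = 40.45
(10) = -64.43
(11) = -97.00
(12) = -112.95
(13) = 0.50
(14) = 1.67
(15) = 177.16
(16) = -167.56
(17) = 1240.64
(18) = -605.87
(19) = -8647.66
(20) = -2203.55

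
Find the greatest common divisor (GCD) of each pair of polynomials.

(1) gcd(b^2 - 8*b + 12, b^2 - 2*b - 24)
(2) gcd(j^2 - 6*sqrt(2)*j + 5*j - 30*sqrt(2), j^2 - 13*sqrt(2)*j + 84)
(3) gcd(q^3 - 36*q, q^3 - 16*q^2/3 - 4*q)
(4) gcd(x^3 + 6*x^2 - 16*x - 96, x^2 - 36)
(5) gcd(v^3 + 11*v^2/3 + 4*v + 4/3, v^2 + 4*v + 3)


(1) = b - 6
(2) = j - 6*sqrt(2)
(3) = gcd(q*(q - 6)*(q + 6), q*(q - 6)*(q + 2/3)) = q^2 - 6*q
(4) = gcd((x - 4)*(x + 4)*(x + 6), (x - 6)*(x + 6)) = x + 6
(5) = gcd((v + 2/3)*(v + 1)*(v + 2), (v + 1)*(v + 3)) = v + 1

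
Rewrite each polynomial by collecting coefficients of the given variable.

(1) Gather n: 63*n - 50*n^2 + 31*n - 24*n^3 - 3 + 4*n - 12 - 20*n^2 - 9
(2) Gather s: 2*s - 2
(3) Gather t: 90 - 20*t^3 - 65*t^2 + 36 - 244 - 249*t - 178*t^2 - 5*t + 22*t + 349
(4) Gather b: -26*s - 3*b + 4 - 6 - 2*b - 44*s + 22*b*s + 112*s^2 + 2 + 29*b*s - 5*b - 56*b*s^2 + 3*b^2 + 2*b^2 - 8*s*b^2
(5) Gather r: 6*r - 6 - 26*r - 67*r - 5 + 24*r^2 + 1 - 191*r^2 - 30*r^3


(1) = -24*n^3 - 70*n^2 + 98*n - 24
(2) = 2*s - 2
(3) = -20*t^3 - 243*t^2 - 232*t + 231
(4) = b^2*(5 - 8*s) + b*(-56*s^2 + 51*s - 10) + 112*s^2 - 70*s
(5) = -30*r^3 - 167*r^2 - 87*r - 10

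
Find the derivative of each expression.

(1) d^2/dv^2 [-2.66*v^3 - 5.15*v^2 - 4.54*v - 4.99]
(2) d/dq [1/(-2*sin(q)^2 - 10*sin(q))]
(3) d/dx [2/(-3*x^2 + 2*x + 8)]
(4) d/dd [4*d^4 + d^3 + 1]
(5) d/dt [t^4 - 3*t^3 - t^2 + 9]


(1) = -15.96*v - 10.3
(2) = (2*sin(q) + 5)*cos(q)/(2*(sin(q) + 5)^2*sin(q)^2)
(3) = 4*(3*x - 1)/(-3*x^2 + 2*x + 8)^2
(4) = d^2*(16*d + 3)
(5) = t*(4*t^2 - 9*t - 2)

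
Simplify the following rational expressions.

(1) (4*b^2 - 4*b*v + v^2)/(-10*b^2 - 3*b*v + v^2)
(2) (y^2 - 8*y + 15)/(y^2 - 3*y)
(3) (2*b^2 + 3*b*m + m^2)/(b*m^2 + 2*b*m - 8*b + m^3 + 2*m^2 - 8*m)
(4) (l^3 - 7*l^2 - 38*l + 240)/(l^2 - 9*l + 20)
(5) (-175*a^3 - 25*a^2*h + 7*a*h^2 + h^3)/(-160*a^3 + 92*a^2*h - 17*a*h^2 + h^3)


(1) = (4*b^2 - 4*b*v + v^2)/(-10*b^2 - 3*b*v + v^2)
(2) = (y - 5)/y
(3) = (2*b + m)/(m^2 + 2*m - 8)
(4) = (l^2 - 2*l - 48)/(l - 4)
(5) = (35*a^2 + 12*a*h + h^2)/(32*a^2 - 12*a*h + h^2)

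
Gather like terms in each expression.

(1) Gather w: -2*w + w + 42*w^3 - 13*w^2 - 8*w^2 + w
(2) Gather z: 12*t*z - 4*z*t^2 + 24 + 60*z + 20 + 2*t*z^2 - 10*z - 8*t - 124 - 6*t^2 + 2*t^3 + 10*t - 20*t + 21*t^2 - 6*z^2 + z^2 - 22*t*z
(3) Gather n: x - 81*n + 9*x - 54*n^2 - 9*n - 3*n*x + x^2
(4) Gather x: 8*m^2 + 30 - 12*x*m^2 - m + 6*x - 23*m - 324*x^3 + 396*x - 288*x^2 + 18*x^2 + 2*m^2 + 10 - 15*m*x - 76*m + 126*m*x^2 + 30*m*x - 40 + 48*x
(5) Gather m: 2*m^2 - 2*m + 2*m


(1) = 42*w^3 - 21*w^2
(2) = 2*t^3 + 15*t^2 - 18*t + z^2*(2*t - 5) + z*(-4*t^2 - 10*t + 50) - 80
(3) = -54*n^2 + n*(-3*x - 90) + x^2 + 10*x
(4) = 10*m^2 - 100*m - 324*x^3 + x^2*(126*m - 270) + x*(-12*m^2 + 15*m + 450)
(5) = 2*m^2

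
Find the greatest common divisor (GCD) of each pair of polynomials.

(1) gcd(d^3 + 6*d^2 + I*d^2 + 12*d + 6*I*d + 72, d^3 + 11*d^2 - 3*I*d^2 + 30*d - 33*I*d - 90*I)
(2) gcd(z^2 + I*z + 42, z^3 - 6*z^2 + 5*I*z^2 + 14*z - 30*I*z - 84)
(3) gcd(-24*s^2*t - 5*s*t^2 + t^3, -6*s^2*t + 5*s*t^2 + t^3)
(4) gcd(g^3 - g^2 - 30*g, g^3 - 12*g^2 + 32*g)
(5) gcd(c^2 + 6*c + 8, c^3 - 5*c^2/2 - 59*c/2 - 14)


(1) = gcd((d + 6)*(d - 3*I)*(d + 4*I), (d + 5)*(d + 6)*(d - 3*I)) = d^2 + d*(6 - 3*I) - 18*I
(2) = z + 7*I
(3) = gcd(t*(-8*s + t)*(3*s + t), t*(-s + t)*(6*s + t)) = t
(4) = gcd(g*(g - 6)*(g + 5), g*(g - 8)*(g - 4)) = g
(5) = c + 4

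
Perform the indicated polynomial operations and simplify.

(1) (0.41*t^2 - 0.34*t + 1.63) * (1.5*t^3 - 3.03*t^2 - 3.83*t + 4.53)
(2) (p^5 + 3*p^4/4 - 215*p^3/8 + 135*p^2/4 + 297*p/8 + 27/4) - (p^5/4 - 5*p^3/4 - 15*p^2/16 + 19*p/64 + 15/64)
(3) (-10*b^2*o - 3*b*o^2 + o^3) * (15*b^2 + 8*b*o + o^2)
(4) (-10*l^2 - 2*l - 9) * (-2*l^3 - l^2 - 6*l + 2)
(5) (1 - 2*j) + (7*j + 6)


(1) = 0.615*t^5 - 1.7523*t^4 + 1.9049*t^3 - 1.7794*t^2 - 7.7831*t + 7.3839
(2) = 3*p^5/4 + 3*p^4/4 - 205*p^3/8 + 555*p^2/16 + 2357*p/64 + 417/64
(3) = -150*b^4*o - 125*b^3*o^2 - 19*b^2*o^3 + 5*b*o^4 + o^5
(4) = 20*l^5 + 14*l^4 + 80*l^3 + l^2 + 50*l - 18
(5) = 5*j + 7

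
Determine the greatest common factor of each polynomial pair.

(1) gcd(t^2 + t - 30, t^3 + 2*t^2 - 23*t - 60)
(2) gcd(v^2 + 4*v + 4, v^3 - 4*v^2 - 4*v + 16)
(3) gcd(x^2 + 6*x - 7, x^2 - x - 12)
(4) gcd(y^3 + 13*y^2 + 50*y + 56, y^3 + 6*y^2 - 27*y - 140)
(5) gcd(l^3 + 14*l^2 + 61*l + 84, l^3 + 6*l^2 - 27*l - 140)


(1) = t - 5
(2) = v + 2
(3) = gcd((x - 1)*(x + 7), (x - 4)*(x + 3)) = 1
(4) = gcd((y + 2)*(y + 4)*(y + 7), (y - 5)*(y + 4)*(y + 7)) = y^2 + 11*y + 28
(5) = gcd((l + 3)*(l + 4)*(l + 7), (l - 5)*(l + 4)*(l + 7)) = l^2 + 11*l + 28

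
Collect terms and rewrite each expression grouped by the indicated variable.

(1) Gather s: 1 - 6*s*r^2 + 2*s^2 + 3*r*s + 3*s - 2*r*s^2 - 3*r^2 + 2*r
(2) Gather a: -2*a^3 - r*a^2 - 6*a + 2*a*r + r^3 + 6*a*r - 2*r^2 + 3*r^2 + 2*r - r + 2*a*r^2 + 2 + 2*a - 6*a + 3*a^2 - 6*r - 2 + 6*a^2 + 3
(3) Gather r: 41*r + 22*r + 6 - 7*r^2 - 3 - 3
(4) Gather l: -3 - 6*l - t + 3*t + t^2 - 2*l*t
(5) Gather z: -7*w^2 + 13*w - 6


(1) = -3*r^2 + 2*r + s^2*(2 - 2*r) + s*(-6*r^2 + 3*r + 3) + 1
(2) = -2*a^3 + a^2*(9 - r) + a*(2*r^2 + 8*r - 10) + r^3 + r^2 - 5*r + 3
(3) = -7*r^2 + 63*r
(4) = l*(-2*t - 6) + t^2 + 2*t - 3
(5) = -7*w^2 + 13*w - 6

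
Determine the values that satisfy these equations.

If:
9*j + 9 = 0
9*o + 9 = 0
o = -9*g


Then:
g = 1/9
j = -1
o = -1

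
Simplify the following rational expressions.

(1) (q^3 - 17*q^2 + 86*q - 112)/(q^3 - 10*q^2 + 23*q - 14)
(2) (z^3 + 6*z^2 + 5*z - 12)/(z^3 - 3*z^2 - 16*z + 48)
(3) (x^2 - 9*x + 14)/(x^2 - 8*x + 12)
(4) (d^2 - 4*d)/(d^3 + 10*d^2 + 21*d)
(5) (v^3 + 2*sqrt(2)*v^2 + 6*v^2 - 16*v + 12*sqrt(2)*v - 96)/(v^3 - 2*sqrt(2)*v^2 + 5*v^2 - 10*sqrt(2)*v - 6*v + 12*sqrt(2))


(1) = (q - 8)/(q - 1)
(2) = (z^2 + 2*z - 3)/(z^2 - 7*z + 12)
(3) = (x - 7)/(x - 6)
(4) = (d - 4)/(d^2 + 10*d + 21)
(5) = (v + 4*sqrt(2))/(v - 1)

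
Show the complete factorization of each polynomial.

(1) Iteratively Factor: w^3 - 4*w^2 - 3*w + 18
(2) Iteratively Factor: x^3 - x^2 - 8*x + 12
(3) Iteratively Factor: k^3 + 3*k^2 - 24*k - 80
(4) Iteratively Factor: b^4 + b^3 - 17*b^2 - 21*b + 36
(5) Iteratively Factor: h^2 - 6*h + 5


(1) = (w - 3)*(w^2 - w - 6) = (w - 3)*(w + 2)*(w - 3)
(2) = (x - 2)*(x^2 + x - 6) = (x - 2)*(x + 3)*(x - 2)
(3) = (k - 5)*(k^2 + 8*k + 16) = (k - 5)*(k + 4)*(k + 4)
(4) = (b - 1)*(b^3 + 2*b^2 - 15*b - 36) = (b - 1)*(b + 3)*(b^2 - b - 12) = (b - 1)*(b + 3)^2*(b - 4)
(5) = (h - 1)*(h - 5)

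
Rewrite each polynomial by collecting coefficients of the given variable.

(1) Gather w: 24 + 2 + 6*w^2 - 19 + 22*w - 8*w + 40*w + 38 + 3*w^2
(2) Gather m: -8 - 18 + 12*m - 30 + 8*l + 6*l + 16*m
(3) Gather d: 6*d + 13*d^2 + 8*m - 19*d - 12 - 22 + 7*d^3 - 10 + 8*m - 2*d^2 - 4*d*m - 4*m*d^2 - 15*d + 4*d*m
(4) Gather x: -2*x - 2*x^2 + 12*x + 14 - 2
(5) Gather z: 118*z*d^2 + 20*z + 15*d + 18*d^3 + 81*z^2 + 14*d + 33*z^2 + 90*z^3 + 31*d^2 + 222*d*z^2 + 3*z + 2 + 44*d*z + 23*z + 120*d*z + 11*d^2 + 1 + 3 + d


(1) = 9*w^2 + 54*w + 45
(2) = 14*l + 28*m - 56
(3) = 7*d^3 + d^2*(11 - 4*m) - 28*d + 16*m - 44
(4) = -2*x^2 + 10*x + 12
(5) = 18*d^3 + 42*d^2 + 30*d + 90*z^3 + z^2*(222*d + 114) + z*(118*d^2 + 164*d + 46) + 6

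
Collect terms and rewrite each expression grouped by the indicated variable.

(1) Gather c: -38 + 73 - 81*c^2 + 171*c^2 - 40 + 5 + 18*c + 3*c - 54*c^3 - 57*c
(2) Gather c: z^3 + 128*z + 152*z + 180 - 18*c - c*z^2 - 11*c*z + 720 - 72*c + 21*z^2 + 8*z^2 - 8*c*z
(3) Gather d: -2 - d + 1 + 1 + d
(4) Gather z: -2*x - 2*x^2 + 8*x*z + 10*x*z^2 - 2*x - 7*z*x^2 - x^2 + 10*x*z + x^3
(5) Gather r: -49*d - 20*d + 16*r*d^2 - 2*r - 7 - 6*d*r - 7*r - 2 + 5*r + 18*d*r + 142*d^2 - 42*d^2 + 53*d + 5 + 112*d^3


(1) = -54*c^3 + 90*c^2 - 36*c
(2) = c*(-z^2 - 19*z - 90) + z^3 + 29*z^2 + 280*z + 900
(3) = 0
(4) = x^3 - 3*x^2 + 10*x*z^2 - 4*x + z*(-7*x^2 + 18*x)
(5) = 112*d^3 + 100*d^2 - 16*d + r*(16*d^2 + 12*d - 4) - 4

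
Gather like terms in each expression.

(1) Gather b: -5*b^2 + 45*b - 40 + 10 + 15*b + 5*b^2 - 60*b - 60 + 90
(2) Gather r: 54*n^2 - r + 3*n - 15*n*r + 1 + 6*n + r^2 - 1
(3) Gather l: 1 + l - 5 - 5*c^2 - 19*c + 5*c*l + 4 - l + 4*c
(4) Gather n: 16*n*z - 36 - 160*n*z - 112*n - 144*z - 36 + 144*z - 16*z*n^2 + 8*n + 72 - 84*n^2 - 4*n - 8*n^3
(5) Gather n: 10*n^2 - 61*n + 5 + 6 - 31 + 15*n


(1) = 0
(2) = 54*n^2 + 9*n + r^2 + r*(-15*n - 1)
(3) = -5*c^2 + 5*c*l - 15*c
(4) = -8*n^3 + n^2*(-16*z - 84) + n*(-144*z - 108)
(5) = 10*n^2 - 46*n - 20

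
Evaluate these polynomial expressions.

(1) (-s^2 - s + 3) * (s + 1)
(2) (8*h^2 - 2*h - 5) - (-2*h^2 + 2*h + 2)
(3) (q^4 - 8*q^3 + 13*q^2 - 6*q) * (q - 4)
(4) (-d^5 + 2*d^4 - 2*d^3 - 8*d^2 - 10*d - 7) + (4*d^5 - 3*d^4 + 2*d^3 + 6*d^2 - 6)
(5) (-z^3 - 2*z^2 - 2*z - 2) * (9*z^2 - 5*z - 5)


(1) = -s^3 - 2*s^2 + 2*s + 3
(2) = 10*h^2 - 4*h - 7
(3) = q^5 - 12*q^4 + 45*q^3 - 58*q^2 + 24*q
(4) = 3*d^5 - d^4 - 2*d^2 - 10*d - 13
(5) = -9*z^5 - 13*z^4 - 3*z^3 + 2*z^2 + 20*z + 10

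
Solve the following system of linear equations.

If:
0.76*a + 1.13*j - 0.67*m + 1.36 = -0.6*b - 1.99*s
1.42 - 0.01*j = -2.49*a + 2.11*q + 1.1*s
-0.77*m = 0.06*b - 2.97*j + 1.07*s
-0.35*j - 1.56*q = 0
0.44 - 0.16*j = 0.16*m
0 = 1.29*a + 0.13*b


Then:
a = -6.31
b = 62.57
j = -2.44
m = 5.19
q = 0.55
s = -14.01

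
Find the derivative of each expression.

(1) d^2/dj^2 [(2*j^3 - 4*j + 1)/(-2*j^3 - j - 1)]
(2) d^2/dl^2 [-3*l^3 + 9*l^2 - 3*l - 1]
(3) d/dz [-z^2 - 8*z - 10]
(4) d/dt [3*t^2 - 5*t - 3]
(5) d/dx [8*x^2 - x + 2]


(1) = 10*(12*j^5 - 2*j^3 - 12*j^2 - 1)/(8*j^9 + 12*j^7 + 12*j^6 + 6*j^5 + 12*j^4 + 7*j^3 + 3*j^2 + 3*j + 1)
(2) = 18 - 18*l
(3) = -2*z - 8
(4) = 6*t - 5
(5) = 16*x - 1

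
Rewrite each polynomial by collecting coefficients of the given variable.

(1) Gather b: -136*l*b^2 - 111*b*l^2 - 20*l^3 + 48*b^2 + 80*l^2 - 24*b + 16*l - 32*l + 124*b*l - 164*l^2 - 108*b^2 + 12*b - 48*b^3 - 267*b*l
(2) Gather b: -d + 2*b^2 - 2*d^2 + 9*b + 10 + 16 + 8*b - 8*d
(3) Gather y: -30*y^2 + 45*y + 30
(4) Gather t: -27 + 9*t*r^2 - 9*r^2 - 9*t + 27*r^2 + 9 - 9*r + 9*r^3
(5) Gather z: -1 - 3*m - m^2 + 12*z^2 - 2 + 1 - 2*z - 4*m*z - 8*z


(1) = -48*b^3 + b^2*(-136*l - 60) + b*(-111*l^2 - 143*l - 12) - 20*l^3 - 84*l^2 - 16*l
(2) = 2*b^2 + 17*b - 2*d^2 - 9*d + 26
(3) = -30*y^2 + 45*y + 30
(4) = 9*r^3 + 18*r^2 - 9*r + t*(9*r^2 - 9) - 18
(5) = -m^2 - 3*m + 12*z^2 + z*(-4*m - 10) - 2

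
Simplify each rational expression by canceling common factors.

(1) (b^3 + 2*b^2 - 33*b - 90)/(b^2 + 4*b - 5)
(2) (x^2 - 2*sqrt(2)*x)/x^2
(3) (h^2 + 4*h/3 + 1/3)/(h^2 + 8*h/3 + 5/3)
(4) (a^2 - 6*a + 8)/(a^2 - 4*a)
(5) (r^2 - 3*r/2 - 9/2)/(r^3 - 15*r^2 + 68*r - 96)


(1) = (b^2 - 3*b - 18)/(b - 1)
(2) = (x - 2*sqrt(2))/x
(3) = (3*h + 1)/(3*h + 5)
(4) = (a - 2)/a
(5) = (2*r + 3)/(2*r^2 - 24*r + 64)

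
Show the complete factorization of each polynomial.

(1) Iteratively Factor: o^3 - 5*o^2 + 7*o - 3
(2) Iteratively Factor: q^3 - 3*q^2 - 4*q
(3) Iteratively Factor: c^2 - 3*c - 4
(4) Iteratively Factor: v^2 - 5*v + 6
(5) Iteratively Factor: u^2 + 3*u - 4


(1) = (o - 1)*(o^2 - 4*o + 3) = (o - 3)*(o - 1)*(o - 1)
(2) = (q - 4)*(q^2 + q) = q*(q - 4)*(q + 1)
(3) = (c + 1)*(c - 4)
(4) = (v - 3)*(v - 2)
(5) = (u + 4)*(u - 1)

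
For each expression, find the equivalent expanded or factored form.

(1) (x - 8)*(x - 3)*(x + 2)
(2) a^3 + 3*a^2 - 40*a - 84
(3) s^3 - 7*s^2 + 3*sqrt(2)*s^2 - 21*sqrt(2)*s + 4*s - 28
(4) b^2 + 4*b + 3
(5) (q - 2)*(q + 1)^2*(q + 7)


(1) = x^3 - 9*x^2 + 2*x + 48
(2) = (a - 6)*(a + 2)*(a + 7)
(3) = (s - 7)*(s + sqrt(2))*(s + 2*sqrt(2))
(4) = (b + 1)*(b + 3)
(5) = q^4 + 7*q^3 - 3*q^2 - 23*q - 14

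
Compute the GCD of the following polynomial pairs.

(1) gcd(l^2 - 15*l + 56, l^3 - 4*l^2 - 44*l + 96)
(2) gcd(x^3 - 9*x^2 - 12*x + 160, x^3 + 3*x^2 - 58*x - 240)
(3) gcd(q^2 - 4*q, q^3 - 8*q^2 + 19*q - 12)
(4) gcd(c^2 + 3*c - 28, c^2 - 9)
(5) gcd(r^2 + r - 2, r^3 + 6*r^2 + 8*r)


(1) = l - 8
(2) = gcd((x - 8)*(x - 5)*(x + 4), (x - 8)*(x + 5)*(x + 6)) = x - 8
(3) = gcd(q*(q - 4), (q - 4)*(q - 3)*(q - 1)) = q - 4
(4) = 1
(5) = r + 2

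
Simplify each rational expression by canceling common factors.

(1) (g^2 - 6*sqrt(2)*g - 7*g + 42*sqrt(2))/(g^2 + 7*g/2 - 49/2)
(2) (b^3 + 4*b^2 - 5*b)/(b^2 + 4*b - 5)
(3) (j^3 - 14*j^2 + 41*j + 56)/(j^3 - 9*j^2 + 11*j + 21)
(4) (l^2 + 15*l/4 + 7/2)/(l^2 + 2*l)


(1) = (2*g^2 + g*(-12*sqrt(2) - 14) + 84*sqrt(2))/(2*g^2 + 7*g - 49)
(2) = b
(3) = (j - 8)/(j - 3)
(4) = (4*l + 7)/(4*l)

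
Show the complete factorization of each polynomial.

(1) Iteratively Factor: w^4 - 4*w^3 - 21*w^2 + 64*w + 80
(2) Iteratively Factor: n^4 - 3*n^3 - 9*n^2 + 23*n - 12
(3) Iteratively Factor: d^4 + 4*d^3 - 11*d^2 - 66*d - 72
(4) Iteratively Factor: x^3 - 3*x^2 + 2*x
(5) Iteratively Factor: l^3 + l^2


(1) = (w + 1)*(w^3 - 5*w^2 - 16*w + 80) = (w + 1)*(w + 4)*(w^2 - 9*w + 20) = (w - 4)*(w + 1)*(w + 4)*(w - 5)
(2) = (n - 1)*(n^3 - 2*n^2 - 11*n + 12) = (n - 1)*(n + 3)*(n^2 - 5*n + 4) = (n - 1)^2*(n + 3)*(n - 4)
(3) = (d + 2)*(d^3 + 2*d^2 - 15*d - 36) = (d + 2)*(d + 3)*(d^2 - d - 12) = (d + 2)*(d + 3)^2*(d - 4)
(4) = (x - 1)*(x^2 - 2*x) = x*(x - 1)*(x - 2)
(5) = (l)*(l^2 + l) = l^2*(l + 1)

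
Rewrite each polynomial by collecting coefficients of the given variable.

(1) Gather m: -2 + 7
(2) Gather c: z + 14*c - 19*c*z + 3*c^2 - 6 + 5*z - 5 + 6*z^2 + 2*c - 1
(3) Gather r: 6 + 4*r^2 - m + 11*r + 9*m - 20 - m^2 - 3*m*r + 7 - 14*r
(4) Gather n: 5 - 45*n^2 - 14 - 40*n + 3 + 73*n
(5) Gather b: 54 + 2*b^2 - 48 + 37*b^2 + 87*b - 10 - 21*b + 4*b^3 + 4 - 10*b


(1) = 5
(2) = 3*c^2 + c*(16 - 19*z) + 6*z^2 + 6*z - 12
(3) = -m^2 + 8*m + 4*r^2 + r*(-3*m - 3) - 7
(4) = -45*n^2 + 33*n - 6
(5) = 4*b^3 + 39*b^2 + 56*b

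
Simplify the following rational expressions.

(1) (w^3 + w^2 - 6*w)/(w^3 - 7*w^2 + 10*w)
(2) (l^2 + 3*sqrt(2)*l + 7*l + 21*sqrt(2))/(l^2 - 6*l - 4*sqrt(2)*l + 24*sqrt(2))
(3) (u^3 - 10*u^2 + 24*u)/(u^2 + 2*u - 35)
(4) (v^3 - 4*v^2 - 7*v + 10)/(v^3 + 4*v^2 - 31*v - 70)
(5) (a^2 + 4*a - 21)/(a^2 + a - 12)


(1) = (w + 3)/(w - 5)
(2) = (l^2 + l*(3*sqrt(2) + 7) + 21*sqrt(2))/(l^2 + l*(-6 - 4*sqrt(2)) + 24*sqrt(2))
(3) = (u^3 - 10*u^2 + 24*u)/(u^2 + 2*u - 35)
(4) = (v - 1)/(v + 7)
(5) = (a + 7)/(a + 4)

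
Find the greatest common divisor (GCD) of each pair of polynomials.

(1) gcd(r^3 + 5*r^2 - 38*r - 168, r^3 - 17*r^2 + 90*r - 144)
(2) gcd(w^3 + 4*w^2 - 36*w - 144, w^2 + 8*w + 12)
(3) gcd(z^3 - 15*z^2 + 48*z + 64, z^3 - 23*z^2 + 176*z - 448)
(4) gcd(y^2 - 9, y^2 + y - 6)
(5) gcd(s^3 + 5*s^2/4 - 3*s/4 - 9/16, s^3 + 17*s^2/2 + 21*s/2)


(1) = gcd((r - 6)*(r + 4)*(r + 7), (r - 8)*(r - 6)*(r - 3)) = r - 6
(2) = gcd((w - 6)*(w + 4)*(w + 6), (w + 2)*(w + 6)) = w + 6
(3) = z^2 - 16*z + 64
(4) = gcd((y - 3)*(y + 3), (y - 2)*(y + 3)) = y + 3
(5) = s + 3/2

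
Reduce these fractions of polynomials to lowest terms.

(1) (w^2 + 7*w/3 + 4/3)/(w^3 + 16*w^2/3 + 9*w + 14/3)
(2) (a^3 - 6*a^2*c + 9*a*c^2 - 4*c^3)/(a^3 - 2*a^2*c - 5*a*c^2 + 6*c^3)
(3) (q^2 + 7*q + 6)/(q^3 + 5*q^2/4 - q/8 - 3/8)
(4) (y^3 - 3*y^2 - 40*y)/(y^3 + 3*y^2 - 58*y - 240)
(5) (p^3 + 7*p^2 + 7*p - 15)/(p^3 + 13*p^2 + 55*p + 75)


(1) = (3*w + 4)/(3*w^2 + 13*w + 14)
(2) = (a^2 - 5*a*c + 4*c^2)/(a^2 - a*c - 6*c^2)
(3) = (8*q + 48)/(8*q^2 + 2*q - 3)
(4) = y/(y + 6)
(5) = (p - 1)/(p + 5)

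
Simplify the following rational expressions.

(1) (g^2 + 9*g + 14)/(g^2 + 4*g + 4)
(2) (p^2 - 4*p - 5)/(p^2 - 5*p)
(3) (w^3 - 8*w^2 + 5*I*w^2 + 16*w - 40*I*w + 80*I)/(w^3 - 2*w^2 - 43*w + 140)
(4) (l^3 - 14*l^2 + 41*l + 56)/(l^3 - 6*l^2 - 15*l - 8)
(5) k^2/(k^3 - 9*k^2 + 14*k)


(1) = (g + 7)/(g + 2)
(2) = (p + 1)/p
(3) = (w^2 + w*(-4 + 5*I) - 20*I)/(w^2 + 2*w - 35)
(4) = (l - 7)/(l + 1)
(5) = k/(k^2 - 9*k + 14)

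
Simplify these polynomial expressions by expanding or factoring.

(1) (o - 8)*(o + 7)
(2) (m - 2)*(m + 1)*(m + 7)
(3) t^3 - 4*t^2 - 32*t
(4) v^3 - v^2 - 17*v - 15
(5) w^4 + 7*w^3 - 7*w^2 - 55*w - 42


(1) = o^2 - o - 56
(2) = m^3 + 6*m^2 - 9*m - 14
(3) = t*(t - 8)*(t + 4)
(4) = (v - 5)*(v + 1)*(v + 3)
(5) = (w - 3)*(w + 1)*(w + 2)*(w + 7)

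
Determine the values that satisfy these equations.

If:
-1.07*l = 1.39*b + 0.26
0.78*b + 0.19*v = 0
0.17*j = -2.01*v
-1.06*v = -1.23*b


Then:
b = 0.00
j = 0.00
l = -0.24
v = 0.00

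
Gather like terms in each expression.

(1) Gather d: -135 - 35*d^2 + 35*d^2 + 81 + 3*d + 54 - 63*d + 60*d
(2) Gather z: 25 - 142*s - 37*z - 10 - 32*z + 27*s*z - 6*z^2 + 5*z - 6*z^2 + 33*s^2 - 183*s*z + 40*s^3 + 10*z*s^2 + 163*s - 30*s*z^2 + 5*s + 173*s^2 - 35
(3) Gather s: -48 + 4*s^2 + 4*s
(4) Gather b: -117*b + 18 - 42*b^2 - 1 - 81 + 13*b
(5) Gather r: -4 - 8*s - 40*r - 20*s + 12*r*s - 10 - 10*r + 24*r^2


(1) = 0
(2) = 40*s^3 + 206*s^2 + 26*s + z^2*(-30*s - 12) + z*(10*s^2 - 156*s - 64) - 20
(3) = 4*s^2 + 4*s - 48
(4) = -42*b^2 - 104*b - 64
(5) = 24*r^2 + r*(12*s - 50) - 28*s - 14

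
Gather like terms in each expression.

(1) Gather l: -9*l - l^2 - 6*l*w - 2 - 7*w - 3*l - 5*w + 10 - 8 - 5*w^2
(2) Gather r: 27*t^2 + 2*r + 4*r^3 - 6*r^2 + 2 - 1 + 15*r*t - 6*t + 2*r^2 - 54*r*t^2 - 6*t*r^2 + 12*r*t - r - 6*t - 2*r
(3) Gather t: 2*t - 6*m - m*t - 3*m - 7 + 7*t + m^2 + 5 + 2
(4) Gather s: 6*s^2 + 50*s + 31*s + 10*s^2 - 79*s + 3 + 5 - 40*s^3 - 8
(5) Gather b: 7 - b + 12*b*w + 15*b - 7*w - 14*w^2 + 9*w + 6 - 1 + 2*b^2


(1) = -l^2 + l*(-6*w - 12) - 5*w^2 - 12*w
(2) = 4*r^3 + r^2*(-6*t - 4) + r*(-54*t^2 + 27*t - 1) + 27*t^2 - 12*t + 1
(3) = m^2 - 9*m + t*(9 - m)
(4) = -40*s^3 + 16*s^2 + 2*s
(5) = 2*b^2 + b*(12*w + 14) - 14*w^2 + 2*w + 12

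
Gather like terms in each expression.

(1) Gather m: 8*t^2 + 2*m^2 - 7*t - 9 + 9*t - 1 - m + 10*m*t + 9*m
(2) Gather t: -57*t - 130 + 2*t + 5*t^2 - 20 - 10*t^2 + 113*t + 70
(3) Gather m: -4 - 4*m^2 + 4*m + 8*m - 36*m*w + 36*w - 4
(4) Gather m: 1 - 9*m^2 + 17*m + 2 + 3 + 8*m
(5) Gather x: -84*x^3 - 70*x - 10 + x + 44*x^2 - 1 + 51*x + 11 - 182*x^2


(1) = 2*m^2 + m*(10*t + 8) + 8*t^2 + 2*t - 10
(2) = -5*t^2 + 58*t - 80
(3) = -4*m^2 + m*(12 - 36*w) + 36*w - 8
(4) = -9*m^2 + 25*m + 6
(5) = -84*x^3 - 138*x^2 - 18*x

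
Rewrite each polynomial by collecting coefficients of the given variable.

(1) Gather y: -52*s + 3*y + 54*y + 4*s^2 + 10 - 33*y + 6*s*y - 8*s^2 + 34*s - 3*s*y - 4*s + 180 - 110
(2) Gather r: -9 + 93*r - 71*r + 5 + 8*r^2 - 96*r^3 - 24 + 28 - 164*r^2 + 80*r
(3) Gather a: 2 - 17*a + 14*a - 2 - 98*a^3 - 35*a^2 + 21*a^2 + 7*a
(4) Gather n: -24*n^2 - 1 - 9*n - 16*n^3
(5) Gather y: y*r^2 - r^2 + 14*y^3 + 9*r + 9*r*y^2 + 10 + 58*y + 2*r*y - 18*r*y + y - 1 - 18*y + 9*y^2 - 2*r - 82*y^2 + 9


(1) = -4*s^2 - 22*s + y*(3*s + 24) + 80
(2) = -96*r^3 - 156*r^2 + 102*r
(3) = -98*a^3 - 14*a^2 + 4*a
(4) = -16*n^3 - 24*n^2 - 9*n - 1
(5) = -r^2 + 7*r + 14*y^3 + y^2*(9*r - 73) + y*(r^2 - 16*r + 41) + 18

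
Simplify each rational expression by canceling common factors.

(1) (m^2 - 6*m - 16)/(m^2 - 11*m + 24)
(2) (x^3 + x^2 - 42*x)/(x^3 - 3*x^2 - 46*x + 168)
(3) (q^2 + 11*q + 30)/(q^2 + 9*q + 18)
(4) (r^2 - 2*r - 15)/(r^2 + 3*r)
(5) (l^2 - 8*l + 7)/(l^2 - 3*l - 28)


(1) = (m + 2)/(m - 3)
(2) = x/(x - 4)
(3) = (q + 5)/(q + 3)
(4) = (r - 5)/r
(5) = (l - 1)/(l + 4)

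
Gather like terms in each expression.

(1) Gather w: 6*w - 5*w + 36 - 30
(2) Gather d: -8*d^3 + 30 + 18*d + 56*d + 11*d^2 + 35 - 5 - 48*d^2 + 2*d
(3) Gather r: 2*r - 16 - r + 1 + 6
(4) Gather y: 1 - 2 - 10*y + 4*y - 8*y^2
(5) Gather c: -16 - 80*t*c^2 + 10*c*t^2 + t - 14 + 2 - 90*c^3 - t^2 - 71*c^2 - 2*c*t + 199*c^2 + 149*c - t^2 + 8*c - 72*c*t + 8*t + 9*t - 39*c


(1) = w + 6
(2) = -8*d^3 - 37*d^2 + 76*d + 60
(3) = r - 9
(4) = -8*y^2 - 6*y - 1
(5) = -90*c^3 + c^2*(128 - 80*t) + c*(10*t^2 - 74*t + 118) - 2*t^2 + 18*t - 28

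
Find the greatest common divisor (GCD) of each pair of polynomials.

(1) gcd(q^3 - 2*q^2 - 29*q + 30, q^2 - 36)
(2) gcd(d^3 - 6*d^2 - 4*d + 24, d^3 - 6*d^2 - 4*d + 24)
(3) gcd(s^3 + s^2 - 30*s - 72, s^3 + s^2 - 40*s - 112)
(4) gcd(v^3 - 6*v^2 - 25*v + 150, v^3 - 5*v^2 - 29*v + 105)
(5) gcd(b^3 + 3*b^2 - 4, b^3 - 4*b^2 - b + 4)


(1) = q - 6
(2) = gcd((d - 6)*(d - 2)*(d + 2), (d - 6)*(d - 2)*(d + 2)) = d^3 - 6*d^2 - 4*d + 24
(3) = gcd((s - 6)*(s + 3)*(s + 4), (s - 7)*(s + 4)^2) = s + 4
(4) = gcd((v - 6)*(v - 5)*(v + 5), (v - 7)*(v - 3)*(v + 5)) = v + 5
(5) = gcd((b - 1)*(b + 2)^2, (b - 4)*(b - 1)*(b + 1)) = b - 1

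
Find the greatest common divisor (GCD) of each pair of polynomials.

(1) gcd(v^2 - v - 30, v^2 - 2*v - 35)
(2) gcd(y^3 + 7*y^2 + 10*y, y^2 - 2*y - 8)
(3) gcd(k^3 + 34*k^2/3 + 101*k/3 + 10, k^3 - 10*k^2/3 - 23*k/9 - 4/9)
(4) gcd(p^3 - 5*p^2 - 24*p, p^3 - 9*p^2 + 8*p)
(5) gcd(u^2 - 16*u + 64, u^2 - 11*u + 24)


(1) = v + 5
(2) = gcd(y*(y + 2)*(y + 5), (y - 4)*(y + 2)) = y + 2
(3) = k + 1/3
(4) = gcd(p*(p - 8)*(p + 3), p*(p - 8)*(p - 1)) = p^2 - 8*p
(5) = gcd((u - 8)^2, (u - 8)*(u - 3)) = u - 8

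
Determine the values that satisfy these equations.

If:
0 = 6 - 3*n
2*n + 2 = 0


Then:
No Solution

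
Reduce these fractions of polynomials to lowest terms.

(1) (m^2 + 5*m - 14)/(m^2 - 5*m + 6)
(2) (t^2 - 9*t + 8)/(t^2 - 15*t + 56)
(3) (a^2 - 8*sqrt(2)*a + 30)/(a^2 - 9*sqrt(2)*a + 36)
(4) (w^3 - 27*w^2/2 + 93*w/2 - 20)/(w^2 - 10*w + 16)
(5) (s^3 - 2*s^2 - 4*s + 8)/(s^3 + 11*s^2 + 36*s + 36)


(1) = (m + 7)/(m - 3)
(2) = (t - 1)/(t - 7)
(3) = (a - 5*sqrt(2))/(a - 6*sqrt(2))
(4) = (2*w^2 - 11*w + 5)/(2*w - 4)
(5) = (s^2 - 4*s + 4)/(s^2 + 9*s + 18)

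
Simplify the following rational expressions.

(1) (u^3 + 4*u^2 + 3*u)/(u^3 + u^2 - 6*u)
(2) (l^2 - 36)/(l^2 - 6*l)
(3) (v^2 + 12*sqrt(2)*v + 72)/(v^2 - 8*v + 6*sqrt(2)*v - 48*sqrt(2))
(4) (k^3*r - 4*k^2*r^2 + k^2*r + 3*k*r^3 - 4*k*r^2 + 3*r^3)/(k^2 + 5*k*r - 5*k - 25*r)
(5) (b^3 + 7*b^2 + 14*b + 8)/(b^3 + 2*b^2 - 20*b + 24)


(1) = (u + 1)/(u - 2)
(2) = (l + 6)/l
(3) = (v + 6*sqrt(2))/(v - 8)
(4) = (k^3*r - 4*k^2*r^2 + k^2*r + 3*k*r^3 - 4*k*r^2 + 3*r^3)/(k^2 + 5*k*r - 5*k - 25*r)
(5) = (b^3 + 7*b^2 + 14*b + 8)/(b^3 + 2*b^2 - 20*b + 24)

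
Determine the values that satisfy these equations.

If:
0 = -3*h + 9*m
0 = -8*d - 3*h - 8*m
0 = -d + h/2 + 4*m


Then:
d = 0
h = 0
m = 0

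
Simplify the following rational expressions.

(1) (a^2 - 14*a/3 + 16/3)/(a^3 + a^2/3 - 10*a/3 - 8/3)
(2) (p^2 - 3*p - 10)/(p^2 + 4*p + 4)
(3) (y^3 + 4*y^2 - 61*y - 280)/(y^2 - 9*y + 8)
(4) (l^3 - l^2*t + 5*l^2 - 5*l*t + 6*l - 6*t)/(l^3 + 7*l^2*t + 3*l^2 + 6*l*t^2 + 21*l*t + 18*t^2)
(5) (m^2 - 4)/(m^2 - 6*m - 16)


(1) = (3*a - 8)/(3*a^2 + 7*a + 4)
(2) = (p - 5)/(p + 2)
(3) = (y^2 + 12*y + 35)/(y - 1)
(4) = (l^2 - l*t + 2*l - 2*t)/(l^2 + 7*l*t + 6*t^2)
(5) = (m - 2)/(m - 8)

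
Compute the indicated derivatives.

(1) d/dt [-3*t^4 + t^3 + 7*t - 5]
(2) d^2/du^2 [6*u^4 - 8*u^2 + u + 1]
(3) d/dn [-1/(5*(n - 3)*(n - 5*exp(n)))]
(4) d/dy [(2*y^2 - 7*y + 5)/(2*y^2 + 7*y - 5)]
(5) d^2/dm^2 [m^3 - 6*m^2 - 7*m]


(1) = -12*t^3 + 3*t^2 + 7
(2) = 72*u^2 - 16
(3) = (n + (1 - 5*exp(n))*(n - 3) - 5*exp(n))/(5*(n - 3)^2*(n - 5*exp(n))^2)
(4) = 4*y*(7*y - 10)/(4*y^4 + 28*y^3 + 29*y^2 - 70*y + 25)
(5) = 6*m - 12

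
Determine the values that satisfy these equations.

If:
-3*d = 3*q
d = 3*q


Then:
d = 0
q = 0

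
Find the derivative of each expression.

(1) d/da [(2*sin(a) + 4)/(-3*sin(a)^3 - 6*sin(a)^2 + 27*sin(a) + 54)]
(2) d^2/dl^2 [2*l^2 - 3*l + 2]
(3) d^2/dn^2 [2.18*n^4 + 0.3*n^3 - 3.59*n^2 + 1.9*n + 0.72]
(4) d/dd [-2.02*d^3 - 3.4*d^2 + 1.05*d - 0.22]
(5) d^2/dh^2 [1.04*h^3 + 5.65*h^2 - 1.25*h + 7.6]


(1) = 2*sin(2*a)/(3*(sin(a) - 3)^2*(sin(a) + 3)^2)
(2) = 4
(3) = 26.16*n^2 + 1.8*n - 7.18
(4) = -6.06*d^2 - 6.8*d + 1.05
(5) = 6.24*h + 11.3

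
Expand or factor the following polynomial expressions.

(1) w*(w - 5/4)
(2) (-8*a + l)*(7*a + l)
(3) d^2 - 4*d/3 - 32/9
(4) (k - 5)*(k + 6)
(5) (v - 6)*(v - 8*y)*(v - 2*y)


(1) = w^2 - 5*w/4
(2) = -56*a^2 - a*l + l^2
(3) = (d - 8/3)*(d + 4/3)
(4) = k^2 + k - 30
(5) = v^3 - 10*v^2*y - 6*v^2 + 16*v*y^2 + 60*v*y - 96*y^2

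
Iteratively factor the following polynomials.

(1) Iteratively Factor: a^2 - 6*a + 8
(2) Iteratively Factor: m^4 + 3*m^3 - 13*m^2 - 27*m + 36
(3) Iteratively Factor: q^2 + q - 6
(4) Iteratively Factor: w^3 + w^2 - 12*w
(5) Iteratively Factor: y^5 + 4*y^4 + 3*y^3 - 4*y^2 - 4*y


(1) = (a - 2)*(a - 4)
(2) = (m + 4)*(m^3 - m^2 - 9*m + 9) = (m - 3)*(m + 4)*(m^2 + 2*m - 3) = (m - 3)*(m + 3)*(m + 4)*(m - 1)
(3) = (q - 2)*(q + 3)
(4) = (w + 4)*(w^2 - 3*w) = w*(w + 4)*(w - 3)
(5) = (y + 1)*(y^4 + 3*y^3 - 4*y) = (y + 1)*(y + 2)*(y^3 + y^2 - 2*y) = y*(y + 1)*(y + 2)*(y^2 + y - 2) = y*(y - 1)*(y + 1)*(y + 2)*(y + 2)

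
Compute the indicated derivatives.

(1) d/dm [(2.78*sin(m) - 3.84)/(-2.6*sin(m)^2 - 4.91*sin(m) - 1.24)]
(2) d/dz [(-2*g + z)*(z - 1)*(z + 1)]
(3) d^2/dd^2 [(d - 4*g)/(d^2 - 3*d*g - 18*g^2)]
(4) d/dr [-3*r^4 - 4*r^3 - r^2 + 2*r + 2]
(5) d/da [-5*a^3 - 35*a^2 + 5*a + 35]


(1) = (7.228*sin(m)^2 - 19.968*sin(m) - 22.3016)*cos(m)/(6.76*sin(m)^4 + 25.532*sin(m)^3 + 30.5561*sin(m)^2 + 12.1768*sin(m) + 1.5376)
(2) = -4*g*z + 3*z^2 - 1
(3) = 2*((-3*d + 7*g)*(-d^2 + 3*d*g + 18*g^2) - (d - 4*g)*(2*d - 3*g)^2)/(-d^2 + 3*d*g + 18*g^2)^3
(4) = -12*r^3 - 12*r^2 - 2*r + 2
(5) = -15*a^2 - 70*a + 5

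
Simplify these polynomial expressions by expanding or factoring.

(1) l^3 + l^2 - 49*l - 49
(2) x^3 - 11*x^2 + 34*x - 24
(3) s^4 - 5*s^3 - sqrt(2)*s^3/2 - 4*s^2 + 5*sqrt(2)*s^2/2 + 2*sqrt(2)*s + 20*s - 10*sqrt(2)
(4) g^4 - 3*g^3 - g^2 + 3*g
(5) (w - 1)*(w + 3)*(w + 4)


(1) = (l - 7)*(l + 1)*(l + 7)
(2) = (x - 6)*(x - 4)*(x - 1)
(3) = (s - 5)*(s - 2)*(s + 2)*(s - sqrt(2)/2)
(4) = g*(g - 3)*(g - 1)*(g + 1)
(5) = w^3 + 6*w^2 + 5*w - 12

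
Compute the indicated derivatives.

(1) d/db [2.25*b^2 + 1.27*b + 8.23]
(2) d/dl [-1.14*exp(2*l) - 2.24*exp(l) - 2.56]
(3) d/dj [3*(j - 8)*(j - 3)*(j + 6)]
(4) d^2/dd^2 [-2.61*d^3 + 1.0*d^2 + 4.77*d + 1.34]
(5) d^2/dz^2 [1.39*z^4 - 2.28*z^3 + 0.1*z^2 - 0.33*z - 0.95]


(1) = 4.5*b + 1.27
(2) = (-2.28*exp(l) - 2.24)*exp(l)
(3) = 9*j^2 - 30*j - 126
(4) = 2.0 - 15.66*d
(5) = 16.68*z^2 - 13.68*z + 0.2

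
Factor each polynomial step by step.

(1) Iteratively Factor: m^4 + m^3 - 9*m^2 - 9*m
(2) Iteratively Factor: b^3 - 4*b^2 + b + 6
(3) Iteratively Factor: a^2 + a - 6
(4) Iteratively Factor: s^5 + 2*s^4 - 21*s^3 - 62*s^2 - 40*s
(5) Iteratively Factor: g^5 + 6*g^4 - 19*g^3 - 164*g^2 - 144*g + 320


(1) = (m + 1)*(m^3 - 9*m) = m*(m + 1)*(m^2 - 9) = m*(m + 1)*(m + 3)*(m - 3)
(2) = (b - 3)*(b^2 - b - 2) = (b - 3)*(b - 2)*(b + 1)
(3) = (a + 3)*(a - 2)
(4) = (s - 5)*(s^4 + 7*s^3 + 14*s^2 + 8*s) = (s - 5)*(s + 1)*(s^3 + 6*s^2 + 8*s) = s*(s - 5)*(s + 1)*(s^2 + 6*s + 8) = s*(s - 5)*(s + 1)*(s + 2)*(s + 4)
(5) = (g - 5)*(g^4 + 11*g^3 + 36*g^2 + 16*g - 64) = (g - 5)*(g - 1)*(g^3 + 12*g^2 + 48*g + 64) = (g - 5)*(g - 1)*(g + 4)*(g^2 + 8*g + 16) = (g - 5)*(g - 1)*(g + 4)^2*(g + 4)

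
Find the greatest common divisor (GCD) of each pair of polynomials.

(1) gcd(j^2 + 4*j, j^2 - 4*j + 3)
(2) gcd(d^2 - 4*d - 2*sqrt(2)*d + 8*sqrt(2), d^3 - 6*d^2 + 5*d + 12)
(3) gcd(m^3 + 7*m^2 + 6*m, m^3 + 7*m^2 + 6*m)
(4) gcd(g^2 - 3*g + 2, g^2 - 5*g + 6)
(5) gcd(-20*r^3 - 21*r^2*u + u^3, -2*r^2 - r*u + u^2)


(1) = 1
(2) = gcd((d - 4)*(d - 2*sqrt(2)), (d - 4)*(d - 3)*(d + 1)) = d - 4
(3) = m^3 + 7*m^2 + 6*m
(4) = g - 2
(5) = r + u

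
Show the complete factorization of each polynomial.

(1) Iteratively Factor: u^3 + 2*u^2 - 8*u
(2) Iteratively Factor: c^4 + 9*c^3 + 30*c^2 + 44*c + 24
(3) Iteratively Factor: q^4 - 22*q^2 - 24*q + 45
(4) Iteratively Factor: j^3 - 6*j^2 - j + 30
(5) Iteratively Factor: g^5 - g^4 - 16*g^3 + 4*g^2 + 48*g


(1) = (u + 4)*(u^2 - 2*u) = u*(u + 4)*(u - 2)
(2) = (c + 2)*(c^3 + 7*c^2 + 16*c + 12) = (c + 2)^2*(c^2 + 5*c + 6) = (c + 2)^3*(c + 3)
(3) = (q + 3)*(q^3 - 3*q^2 - 13*q + 15) = (q + 3)^2*(q^2 - 6*q + 5) = (q - 1)*(q + 3)^2*(q - 5)
(4) = (j - 5)*(j^2 - j - 6) = (j - 5)*(j - 3)*(j + 2)
(5) = (g - 4)*(g^4 + 3*g^3 - 4*g^2 - 12*g) = (g - 4)*(g - 2)*(g^3 + 5*g^2 + 6*g) = (g - 4)*(g - 2)*(g + 3)*(g^2 + 2*g) = g*(g - 4)*(g - 2)*(g + 3)*(g + 2)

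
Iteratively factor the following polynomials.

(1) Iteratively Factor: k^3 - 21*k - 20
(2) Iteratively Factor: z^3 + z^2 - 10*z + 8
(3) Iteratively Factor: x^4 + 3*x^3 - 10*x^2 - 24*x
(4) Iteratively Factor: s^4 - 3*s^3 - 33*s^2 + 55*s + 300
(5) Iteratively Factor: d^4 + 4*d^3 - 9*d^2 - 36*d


(1) = (k + 4)*(k^2 - 4*k - 5) = (k + 1)*(k + 4)*(k - 5)
(2) = (z - 1)*(z^2 + 2*z - 8) = (z - 1)*(z + 4)*(z - 2)
(3) = (x + 4)*(x^3 - x^2 - 6*x) = (x + 2)*(x + 4)*(x^2 - 3*x) = x*(x + 2)*(x + 4)*(x - 3)
(4) = (s + 3)*(s^3 - 6*s^2 - 15*s + 100) = (s - 5)*(s + 3)*(s^2 - s - 20) = (s - 5)^2*(s + 3)*(s + 4)
(5) = (d)*(d^3 + 4*d^2 - 9*d - 36) = d*(d - 3)*(d^2 + 7*d + 12) = d*(d - 3)*(d + 3)*(d + 4)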